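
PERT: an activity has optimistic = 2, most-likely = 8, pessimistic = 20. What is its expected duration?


te = (o + 4m + p) / 6
= (2 + 4×8 + 20) / 6
= (2 + 32 + 20) / 6
= 54 / 6
= 9.00


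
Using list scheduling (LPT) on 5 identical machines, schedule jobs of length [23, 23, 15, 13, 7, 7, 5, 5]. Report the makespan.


Jobs (LPT sorted): [23, 23, 15, 13, 7, 7, 5, 5]
Machines: 5
  J=23 → Machine 1 (load: 0+23=23)
  J=23 → Machine 2 (load: 0+23=23)
  J=15 → Machine 3 (load: 0+15=15)
  J=13 → Machine 4 (load: 0+13=13)
  J=7 → Machine 5 (load: 0+7=7)
  J=7 → Machine 5 (load: 7+7=14)
  J=5 → Machine 4 (load: 13+5=18)
  J=5 → Machine 5 (load: 14+5=19)
Machine loads: [23, 23, 15, 18, 19]
Makespan = max = 23 time units


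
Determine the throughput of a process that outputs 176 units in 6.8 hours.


Throughput = units / time
= 176 / 6.8
= 25.9 units/hour


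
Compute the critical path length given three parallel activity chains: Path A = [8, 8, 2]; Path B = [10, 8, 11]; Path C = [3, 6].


Path A: 8 + 8 + 2 = 18
Path B: 10 + 8 + 11 = 29
Path C: 3 + 6 = 9
Critical path = longest = max(18, 29, 9)
= 29 (Path B)


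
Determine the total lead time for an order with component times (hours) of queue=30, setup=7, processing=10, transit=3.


Lead time = queue + setup + processing + transit
= 30 + 7 + 10 + 3
= 50 hours


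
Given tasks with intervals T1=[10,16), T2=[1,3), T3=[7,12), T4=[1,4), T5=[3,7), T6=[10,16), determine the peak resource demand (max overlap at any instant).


Check each time point for overlaps:
  t=10: 3 tasks active (T1, T3, T6)
Max concurrent = 3


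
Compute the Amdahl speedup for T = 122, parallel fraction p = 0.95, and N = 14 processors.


Amdahl's law: T_p = T × ((1-p) + p/N)
= 122 × ((1-0.95) + 0.95/14)
= 122 × (0.05 + 0.0679)
= 122 × 0.1179
= 14.38
Speedup = 122/14.38
= 8.48×


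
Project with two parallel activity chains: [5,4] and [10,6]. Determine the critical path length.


Path A: 5 + 4 = 9
Path B: 10 + 6 = 16
Critical path = longest = max(9, 16)
= 16 (Path B)


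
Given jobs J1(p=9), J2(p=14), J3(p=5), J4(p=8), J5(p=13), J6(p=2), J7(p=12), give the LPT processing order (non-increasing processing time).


LPT: sort by longest processing time first
  J2: p=14
  J5: p=13
  J7: p=12
  J1: p=9
  J4: p=8
  J3: p=5
  J6: p=2
Order: J2 → J5 → J7 → J1 → J4 → J3 → J6


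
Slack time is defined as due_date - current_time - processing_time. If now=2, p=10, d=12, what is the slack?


Slack = due - current_time - processing
= 12 - 2 - 10
= 0


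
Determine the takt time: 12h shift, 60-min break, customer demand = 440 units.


Available = 12×60 - 60 = 660 min
Takt time = 660 / 440
= 1.50 min/unit


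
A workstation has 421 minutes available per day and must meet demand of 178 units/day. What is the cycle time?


Cycle time = available time / demand
= 421 / 178
= 2.37 min/unit


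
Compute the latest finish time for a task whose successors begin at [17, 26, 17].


LF = min of all successor start times
Successors start at: [17, 26, 17]
LF = min(17, 26, 17)
= 17


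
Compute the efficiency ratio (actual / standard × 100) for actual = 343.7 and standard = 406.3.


Efficiency = (actual / standard) × 100
= (343.7 / 406.3) × 100
= 84.6%


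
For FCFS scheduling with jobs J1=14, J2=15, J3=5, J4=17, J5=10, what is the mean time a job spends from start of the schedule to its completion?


Completion times:
  J1: completes at 14
  J2: completes at 29
  J3: completes at 34
  J4: completes at 51
  J5: completes at 61
Sum = 189
Average = 189/5
= 37.80


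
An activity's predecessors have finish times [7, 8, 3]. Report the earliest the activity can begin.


ES = max of all predecessor completion times
Predecessors: [7, 8, 3]
ES = max(7, 8, 3)
= 8


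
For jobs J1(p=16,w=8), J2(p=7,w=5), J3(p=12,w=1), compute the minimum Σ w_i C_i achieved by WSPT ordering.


WSPT order (by p/w): J2 → J1 → J3
  J2: C=7, w·C=5×7=35
  J1: C=23, w·C=8×23=184
  J3: C=35, w·C=1×35=35
Σ w·C = 254
= 254


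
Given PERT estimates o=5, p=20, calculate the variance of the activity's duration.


σ² = ((p - o) / 6)² = (p - o)² / 36
= (20 - 5)² / 36
= 15² / 36
= 225 / 36
= 6.2500


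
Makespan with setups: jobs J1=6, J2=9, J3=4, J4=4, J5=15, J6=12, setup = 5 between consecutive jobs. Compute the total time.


Makespan = Σ processing + (n-1) × setup
= (6 + 9 + 4 + 4 + 15 + 12) + (6-1)×5
= 50 + 25
= 75 time units


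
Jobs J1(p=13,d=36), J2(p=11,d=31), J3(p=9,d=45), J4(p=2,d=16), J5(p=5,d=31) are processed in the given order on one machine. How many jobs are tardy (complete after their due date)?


Completion vs due date:
  J1: C=13, d=36 → on time
  J2: C=24, d=31 → on time
  J3: C=33, d=45 → on time
  J4: C=35, d=16 → TARDY
  J5: C=40, d=31 → TARDY
Tardy jobs: J4, J5
Count = 2


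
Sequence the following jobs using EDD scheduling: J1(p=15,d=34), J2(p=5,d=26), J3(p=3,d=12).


EDD: sort by earliest due date
  J3: d=12, p=3
  J2: d=26, p=5
  J1: d=34, p=15
Order: J3 → J2 → J1


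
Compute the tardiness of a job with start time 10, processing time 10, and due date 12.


Completion = start + processing = 10 + 10 = 20
Tardiness = max(0, C - d) = max(0, 20 - 12)
= max(0, 8)
= 8


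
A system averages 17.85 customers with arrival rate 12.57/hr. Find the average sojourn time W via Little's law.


Little's law: L = λW → W = L / λ
= 17.85 / 12.57
= 1.42 hours


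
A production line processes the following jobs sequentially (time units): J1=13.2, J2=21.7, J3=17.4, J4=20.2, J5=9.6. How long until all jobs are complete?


Sequential makespan: sum all processing times
= 13.2 + 21.7 + 17.4 + 20.2 + 9.6
= 82.1 time units


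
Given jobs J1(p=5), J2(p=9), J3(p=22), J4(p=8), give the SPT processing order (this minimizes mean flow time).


SPT: sort by shortest processing time
  J1: p=5
  J4: p=8
  J2: p=9
  J3: p=22
Order: J1 → J4 → J2 → J3


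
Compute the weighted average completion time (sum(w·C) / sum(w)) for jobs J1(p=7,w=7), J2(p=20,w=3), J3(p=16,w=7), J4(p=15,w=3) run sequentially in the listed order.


Completion times:
  J1: C=7, w×C=7×7=49
  J2: C=27, w×C=3×27=81
  J3: C=43, w×C=7×43=301
  J4: C=58, w×C=3×58=174
Sum w×C = 605
Sum w = 20
Weighted avg = 605/20
= 30.25


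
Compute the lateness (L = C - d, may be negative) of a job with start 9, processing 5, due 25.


Completion = 9 + 5 = 14
Lateness = C - d = 14 - 25
= -11


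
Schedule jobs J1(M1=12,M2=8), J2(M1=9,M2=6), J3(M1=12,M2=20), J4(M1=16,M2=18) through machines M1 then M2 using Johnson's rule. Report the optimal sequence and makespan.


Johnson's rule:
Group 1 (M1≤M2, sort by M1): ['J3', 'J4']
Group 2 (M1>M2, sort desc M2): ['J1', 'J2']
Sequence: J3 → J4 → J1 → J2
Makespan calculation:
  J3: M1 done=12, M2 done=32
  J4: M1 done=28, M2 done=50
  J1: M1 done=40, M2 done=58
  J2: M1 done=49, M2 done=64
= Sequence: J3 → J4 → J1 → J2, Makespan: 64


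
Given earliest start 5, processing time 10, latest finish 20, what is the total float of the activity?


EF = ES + duration = 5 + 10 = 15
LS = LF - duration = 20 - 10 = 10
Total Float = LF - EF = 20 - 15
(or LS - ES = 10 - 5)
= 5


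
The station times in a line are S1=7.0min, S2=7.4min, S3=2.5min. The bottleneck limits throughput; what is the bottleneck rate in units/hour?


Bottleneck = longest station time
Station times: [7.0, 7.4, 2.5]
Max = 7.4 min
Rate = 60 / 7.4
= 8.11 units/hour (bottleneck: 7.4min)


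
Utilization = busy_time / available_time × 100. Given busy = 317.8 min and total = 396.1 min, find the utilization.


Utilization = busy / total × 100
= 317.8 / 396.1 × 100
= 80.2%


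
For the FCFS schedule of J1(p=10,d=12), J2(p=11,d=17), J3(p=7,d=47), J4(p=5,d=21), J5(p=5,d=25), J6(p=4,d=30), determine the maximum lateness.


Lateness per job (L = C - d):
  J1: C=10, d=12, L=-2
  J2: C=21, d=17, L=4
  J3: C=28, d=47, L=-19
  J4: C=33, d=21, L=12
  J5: C=38, d=25, L=13
  J6: C=42, d=30, L=12
Lmax = max(-2, 4, -19, 12, 13, 12)
= 13


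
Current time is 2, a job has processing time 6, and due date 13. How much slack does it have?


Slack = due - current_time - processing
= 13 - 2 - 6
= 5


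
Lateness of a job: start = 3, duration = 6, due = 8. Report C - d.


Completion = 3 + 6 = 9
Lateness = C - d = 9 - 8
= 1


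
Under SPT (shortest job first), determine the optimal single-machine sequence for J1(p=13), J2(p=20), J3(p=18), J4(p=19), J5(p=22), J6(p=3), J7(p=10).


SPT: sort by shortest processing time
  J6: p=3
  J7: p=10
  J1: p=13
  J3: p=18
  J4: p=19
  J2: p=20
  J5: p=22
Order: J6 → J7 → J1 → J3 → J4 → J2 → J5


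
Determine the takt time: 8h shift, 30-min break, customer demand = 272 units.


Available = 8×60 - 30 = 450 min
Takt time = 450 / 272
= 1.65 min/unit


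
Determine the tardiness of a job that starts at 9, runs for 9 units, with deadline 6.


Completion = start + processing = 9 + 9 = 18
Tardiness = max(0, C - d) = max(0, 18 - 6)
= max(0, 12)
= 12


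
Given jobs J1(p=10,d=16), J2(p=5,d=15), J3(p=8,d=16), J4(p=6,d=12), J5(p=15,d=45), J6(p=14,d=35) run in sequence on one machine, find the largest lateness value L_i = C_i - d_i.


Lateness per job (L = C - d):
  J1: C=10, d=16, L=-6
  J2: C=15, d=15, L=0
  J3: C=23, d=16, L=7
  J4: C=29, d=12, L=17
  J5: C=44, d=45, L=-1
  J6: C=58, d=35, L=23
Lmax = max(-6, 0, 7, 17, -1, 23)
= 23


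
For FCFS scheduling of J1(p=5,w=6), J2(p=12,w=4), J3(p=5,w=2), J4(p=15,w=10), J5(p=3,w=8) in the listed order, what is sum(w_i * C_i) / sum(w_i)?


Completion times:
  J1: C=5, w×C=6×5=30
  J2: C=17, w×C=4×17=68
  J3: C=22, w×C=2×22=44
  J4: C=37, w×C=10×37=370
  J5: C=40, w×C=8×40=320
Sum w×C = 832
Sum w = 30
Weighted avg = 832/30
= 27.73


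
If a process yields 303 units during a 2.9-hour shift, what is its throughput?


Throughput = units / time
= 303 / 2.9
= 104.5 units/hour


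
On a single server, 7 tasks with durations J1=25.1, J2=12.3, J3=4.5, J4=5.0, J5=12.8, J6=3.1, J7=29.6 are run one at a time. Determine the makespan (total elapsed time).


Sequential makespan: sum all processing times
= 25.1 + 12.3 + 4.5 + 5.0 + 12.8 + 3.1 + 29.6
= 92.4 time units


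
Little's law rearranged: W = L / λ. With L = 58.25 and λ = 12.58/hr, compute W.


Little's law: L = λW → W = L / λ
= 58.25 / 12.58
= 4.63 hours


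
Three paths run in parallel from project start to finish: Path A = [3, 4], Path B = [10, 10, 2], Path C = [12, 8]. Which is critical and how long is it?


Path A: 3 + 4 = 7
Path B: 10 + 10 + 2 = 22
Path C: 12 + 8 = 20
Critical path = longest = max(7, 22, 20)
= 22 (Path B)


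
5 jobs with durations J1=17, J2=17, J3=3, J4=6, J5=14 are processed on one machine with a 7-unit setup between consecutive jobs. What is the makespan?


Makespan = Σ processing + (n-1) × setup
= (17 + 17 + 3 + 6 + 14) + (5-1)×7
= 57 + 28
= 85 time units


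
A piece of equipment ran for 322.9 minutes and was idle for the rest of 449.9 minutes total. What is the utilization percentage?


Utilization = busy / total × 100
= 322.9 / 449.9 × 100
= 71.8%


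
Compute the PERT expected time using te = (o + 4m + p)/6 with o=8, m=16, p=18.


te = (o + 4m + p) / 6
= (8 + 4×16 + 18) / 6
= (8 + 64 + 18) / 6
= 90 / 6
= 15.00


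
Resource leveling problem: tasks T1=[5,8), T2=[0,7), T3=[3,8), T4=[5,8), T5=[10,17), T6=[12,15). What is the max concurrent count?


Check each time point for overlaps:
  t=5: 4 tasks active (T1, T2, T3, T4)
Max concurrent = 4


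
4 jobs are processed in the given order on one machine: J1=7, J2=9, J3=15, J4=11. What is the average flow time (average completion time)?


Completion times:
  J1: completes at 7
  J2: completes at 16
  J3: completes at 31
  J4: completes at 42
Sum = 96
Average = 96/4
= 24.00


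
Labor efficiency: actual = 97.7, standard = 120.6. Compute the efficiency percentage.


Efficiency = (actual / standard) × 100
= (97.7 / 120.6) × 100
= 81.0%


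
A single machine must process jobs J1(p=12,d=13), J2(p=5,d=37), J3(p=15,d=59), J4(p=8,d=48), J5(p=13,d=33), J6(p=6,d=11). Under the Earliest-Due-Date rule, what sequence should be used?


EDD: sort by earliest due date
  J6: d=11, p=6
  J1: d=13, p=12
  J5: d=33, p=13
  J2: d=37, p=5
  J4: d=48, p=8
  J3: d=59, p=15
Order: J6 → J1 → J5 → J2 → J4 → J3


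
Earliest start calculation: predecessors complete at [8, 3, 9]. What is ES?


ES = max of all predecessor completion times
Predecessors: [8, 3, 9]
ES = max(8, 3, 9)
= 9


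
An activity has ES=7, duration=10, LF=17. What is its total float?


EF = ES + duration = 7 + 10 = 17
LS = LF - duration = 17 - 10 = 7
Total Float = LF - EF = 17 - 17
(or LS - ES = 7 - 7)
= 0


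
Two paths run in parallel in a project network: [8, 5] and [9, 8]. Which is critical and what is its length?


Path A: 8 + 5 = 13
Path B: 9 + 8 = 17
Critical path = longest = max(13, 17)
= 17 (Path B)


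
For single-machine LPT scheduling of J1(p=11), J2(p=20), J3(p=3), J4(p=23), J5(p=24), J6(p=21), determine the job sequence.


LPT: sort by longest processing time first
  J5: p=24
  J4: p=23
  J6: p=21
  J2: p=20
  J1: p=11
  J3: p=3
Order: J5 → J4 → J6 → J2 → J1 → J3


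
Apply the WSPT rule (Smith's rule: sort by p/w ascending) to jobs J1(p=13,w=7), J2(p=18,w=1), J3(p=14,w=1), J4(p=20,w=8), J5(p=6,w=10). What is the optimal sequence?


WSPT (Smith's rule): sort by p/w ascending
  J5: p/w = 6/10 = 0.600
  J1: p/w = 13/7 = 1.857
  J4: p/w = 20/8 = 2.500
  J3: p/w = 14/1 = 14.000
  J2: p/w = 18/1 = 18.000
Order: J5 → J1 → J4 → J3 → J2


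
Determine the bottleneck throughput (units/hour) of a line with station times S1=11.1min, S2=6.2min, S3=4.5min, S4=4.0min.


Bottleneck = longest station time
Station times: [11.1, 6.2, 4.5, 4.0]
Max = 11.1 min
Rate = 60 / 11.1
= 5.41 units/hour (bottleneck: 11.1min)


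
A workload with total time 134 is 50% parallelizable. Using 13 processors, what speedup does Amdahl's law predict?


Amdahl's law: T_p = T × ((1-p) + p/N)
= 134 × ((1-0.5) + 0.5/13)
= 134 × (0.50 + 0.0385)
= 134 × 0.5385
= 72.15
Speedup = 134/72.15
= 1.86×


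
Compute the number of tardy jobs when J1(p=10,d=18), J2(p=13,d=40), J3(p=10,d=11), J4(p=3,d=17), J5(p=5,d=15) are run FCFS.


Completion vs due date:
  J1: C=10, d=18 → on time
  J2: C=23, d=40 → on time
  J3: C=33, d=11 → TARDY
  J4: C=36, d=17 → TARDY
  J5: C=41, d=15 → TARDY
Tardy jobs: J3, J4, J5
Count = 3


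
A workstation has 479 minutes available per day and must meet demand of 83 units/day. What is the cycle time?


Cycle time = available time / demand
= 479 / 83
= 5.77 min/unit


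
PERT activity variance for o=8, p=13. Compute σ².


σ² = ((p - o) / 6)² = (p - o)² / 36
= (13 - 8)² / 36
= 5² / 36
= 25 / 36
= 0.6944


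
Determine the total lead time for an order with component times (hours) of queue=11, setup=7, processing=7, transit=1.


Lead time = queue + setup + processing + transit
= 11 + 7 + 7 + 1
= 26 hours


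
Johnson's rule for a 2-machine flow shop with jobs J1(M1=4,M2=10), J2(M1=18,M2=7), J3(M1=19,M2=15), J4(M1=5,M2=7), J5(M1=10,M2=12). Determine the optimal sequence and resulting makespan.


Johnson's rule:
Group 1 (M1≤M2, sort by M1): ['J1', 'J4', 'J5']
Group 2 (M1>M2, sort desc M2): ['J3', 'J2']
Sequence: J1 → J4 → J5 → J3 → J2
Makespan calculation:
  J1: M1 done=4, M2 done=14
  J4: M1 done=9, M2 done=21
  J5: M1 done=19, M2 done=33
  J3: M1 done=38, M2 done=53
  J2: M1 done=56, M2 done=63
= Sequence: J1 → J4 → J5 → J3 → J2, Makespan: 63


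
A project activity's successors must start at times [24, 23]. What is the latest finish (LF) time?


LF = min of all successor start times
Successors start at: [24, 23]
LF = min(24, 23)
= 23


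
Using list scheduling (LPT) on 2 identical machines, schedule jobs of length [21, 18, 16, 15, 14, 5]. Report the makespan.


Jobs (LPT sorted): [21, 18, 16, 15, 14, 5]
Machines: 2
  J=21 → Machine 1 (load: 0+21=21)
  J=18 → Machine 2 (load: 0+18=18)
  J=16 → Machine 2 (load: 18+16=34)
  J=15 → Machine 1 (load: 21+15=36)
  J=14 → Machine 2 (load: 34+14=48)
  J=5 → Machine 1 (load: 36+5=41)
Machine loads: [41, 48]
Makespan = max = 48 time units


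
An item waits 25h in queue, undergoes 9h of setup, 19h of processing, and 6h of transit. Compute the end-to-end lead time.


Lead time = queue + setup + processing + transit
= 25 + 9 + 19 + 6
= 59 hours


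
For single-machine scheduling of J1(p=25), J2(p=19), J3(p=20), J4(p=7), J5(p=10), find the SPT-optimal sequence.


SPT: sort by shortest processing time
  J4: p=7
  J5: p=10
  J2: p=19
  J3: p=20
  J1: p=25
Order: J4 → J5 → J2 → J3 → J1


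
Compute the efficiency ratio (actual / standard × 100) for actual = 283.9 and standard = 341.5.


Efficiency = (actual / standard) × 100
= (283.9 / 341.5) × 100
= 83.1%


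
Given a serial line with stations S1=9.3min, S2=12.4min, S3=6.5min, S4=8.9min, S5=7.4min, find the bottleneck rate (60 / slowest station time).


Bottleneck = longest station time
Station times: [9.3, 12.4, 6.5, 8.9, 7.4]
Max = 12.4 min
Rate = 60 / 12.4
= 4.84 units/hour (bottleneck: 12.4min)


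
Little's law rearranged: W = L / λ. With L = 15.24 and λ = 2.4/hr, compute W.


Little's law: L = λW → W = L / λ
= 15.24 / 2.4
= 6.35 hours


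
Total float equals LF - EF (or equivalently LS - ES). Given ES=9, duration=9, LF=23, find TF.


EF = ES + duration = 9 + 9 = 18
LS = LF - duration = 23 - 9 = 14
Total Float = LF - EF = 23 - 18
(or LS - ES = 14 - 9)
= 5


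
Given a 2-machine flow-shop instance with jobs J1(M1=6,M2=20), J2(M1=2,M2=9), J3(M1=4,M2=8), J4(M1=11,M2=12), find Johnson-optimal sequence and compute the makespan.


Johnson's rule:
Group 1 (M1≤M2, sort by M1): ['J2', 'J3', 'J1', 'J4']
Group 2 (M1>M2, sort desc M2): []
Sequence: J2 → J3 → J1 → J4
Makespan calculation:
  J2: M1 done=2, M2 done=11
  J3: M1 done=6, M2 done=19
  J1: M1 done=12, M2 done=39
  J4: M1 done=23, M2 done=51
= Sequence: J2 → J3 → J1 → J4, Makespan: 51


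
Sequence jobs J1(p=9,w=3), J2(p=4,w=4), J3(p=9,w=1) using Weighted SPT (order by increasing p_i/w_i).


WSPT (Smith's rule): sort by p/w ascending
  J2: p/w = 4/4 = 1.000
  J1: p/w = 9/3 = 3.000
  J3: p/w = 9/1 = 9.000
Order: J2 → J1 → J3


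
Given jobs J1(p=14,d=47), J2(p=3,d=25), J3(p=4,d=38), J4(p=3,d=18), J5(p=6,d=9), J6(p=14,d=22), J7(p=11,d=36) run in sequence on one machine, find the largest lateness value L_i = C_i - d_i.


Lateness per job (L = C - d):
  J1: C=14, d=47, L=-33
  J2: C=17, d=25, L=-8
  J3: C=21, d=38, L=-17
  J4: C=24, d=18, L=6
  J5: C=30, d=9, L=21
  J6: C=44, d=22, L=22
  J7: C=55, d=36, L=19
Lmax = max(-33, -8, -17, 6, 21, 22, 19)
= 22


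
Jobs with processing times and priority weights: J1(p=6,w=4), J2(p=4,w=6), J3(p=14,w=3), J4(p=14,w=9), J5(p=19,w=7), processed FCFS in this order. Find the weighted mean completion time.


Completion times:
  J1: C=6, w×C=4×6=24
  J2: C=10, w×C=6×10=60
  J3: C=24, w×C=3×24=72
  J4: C=38, w×C=9×38=342
  J5: C=57, w×C=7×57=399
Sum w×C = 897
Sum w = 29
Weighted avg = 897/29
= 30.93


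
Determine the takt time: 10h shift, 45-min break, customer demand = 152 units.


Available = 10×60 - 45 = 555 min
Takt time = 555 / 152
= 3.65 min/unit


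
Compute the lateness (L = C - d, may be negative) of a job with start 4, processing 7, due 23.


Completion = 4 + 7 = 11
Lateness = C - d = 11 - 23
= -12


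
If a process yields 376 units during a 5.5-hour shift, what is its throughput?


Throughput = units / time
= 376 / 5.5
= 68.4 units/hour


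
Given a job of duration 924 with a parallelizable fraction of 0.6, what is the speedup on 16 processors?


Amdahl's law: T_p = T × ((1-p) + p/N)
= 924 × ((1-0.6) + 0.6/16)
= 924 × (0.40 + 0.0375)
= 924 × 0.4375
= 404.25
Speedup = 924/404.25
= 2.29×


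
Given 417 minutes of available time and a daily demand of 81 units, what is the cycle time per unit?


Cycle time = available time / demand
= 417 / 81
= 5.15 min/unit


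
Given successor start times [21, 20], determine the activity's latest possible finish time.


LF = min of all successor start times
Successors start at: [21, 20]
LF = min(21, 20)
= 20


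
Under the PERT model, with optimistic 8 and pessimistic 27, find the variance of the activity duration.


σ² = ((p - o) / 6)² = (p - o)² / 36
= (27 - 8)² / 36
= 19² / 36
= 361 / 36
= 10.0278


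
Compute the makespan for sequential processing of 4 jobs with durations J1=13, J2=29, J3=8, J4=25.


Sequential makespan: sum all processing times
= 13 + 29 + 8 + 25
= 75 time units


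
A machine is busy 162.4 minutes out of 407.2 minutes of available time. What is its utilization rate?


Utilization = busy / total × 100
= 162.4 / 407.2 × 100
= 39.9%


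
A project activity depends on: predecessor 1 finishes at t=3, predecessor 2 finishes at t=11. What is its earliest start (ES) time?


ES = max of all predecessor completion times
Predecessors: [3, 11]
ES = max(3, 11)
= 11


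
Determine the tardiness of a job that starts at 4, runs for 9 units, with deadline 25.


Completion = start + processing = 4 + 9 = 13
Tardiness = max(0, C - d) = max(0, 13 - 25)
= max(0, -12)
= 0


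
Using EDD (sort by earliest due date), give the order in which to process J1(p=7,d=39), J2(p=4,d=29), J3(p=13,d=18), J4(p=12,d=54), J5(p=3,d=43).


EDD: sort by earliest due date
  J3: d=18, p=13
  J2: d=29, p=4
  J1: d=39, p=7
  J5: d=43, p=3
  J4: d=54, p=12
Order: J3 → J2 → J1 → J5 → J4


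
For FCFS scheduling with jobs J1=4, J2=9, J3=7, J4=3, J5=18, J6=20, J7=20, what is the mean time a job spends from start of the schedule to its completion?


Completion times:
  J1: completes at 4
  J2: completes at 13
  J3: completes at 20
  J4: completes at 23
  J5: completes at 41
  J6: completes at 61
  J7: completes at 81
Sum = 243
Average = 243/7
= 34.71


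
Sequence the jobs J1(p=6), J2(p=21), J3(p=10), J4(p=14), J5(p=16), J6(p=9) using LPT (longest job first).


LPT: sort by longest processing time first
  J2: p=21
  J5: p=16
  J4: p=14
  J3: p=10
  J6: p=9
  J1: p=6
Order: J2 → J5 → J4 → J3 → J6 → J1


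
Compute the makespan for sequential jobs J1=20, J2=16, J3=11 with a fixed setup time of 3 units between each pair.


Makespan = Σ processing + (n-1) × setup
= (20 + 16 + 11) + (3-1)×3
= 47 + 6
= 53 time units


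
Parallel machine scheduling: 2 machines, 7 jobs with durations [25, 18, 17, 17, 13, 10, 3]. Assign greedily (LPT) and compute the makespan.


Jobs (LPT sorted): [25, 18, 17, 17, 13, 10, 3]
Machines: 2
  J=25 → Machine 1 (load: 0+25=25)
  J=18 → Machine 2 (load: 0+18=18)
  J=17 → Machine 2 (load: 18+17=35)
  J=17 → Machine 1 (load: 25+17=42)
  J=13 → Machine 2 (load: 35+13=48)
  J=10 → Machine 1 (load: 42+10=52)
  J=3 → Machine 2 (load: 48+3=51)
Machine loads: [52, 51]
Makespan = max = 52 time units


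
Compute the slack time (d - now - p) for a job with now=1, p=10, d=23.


Slack = due - current_time - processing
= 23 - 1 - 10
= 12


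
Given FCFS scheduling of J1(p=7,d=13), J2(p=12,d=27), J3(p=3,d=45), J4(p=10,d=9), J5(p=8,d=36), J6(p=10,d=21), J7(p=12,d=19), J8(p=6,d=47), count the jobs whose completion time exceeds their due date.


Completion vs due date:
  J1: C=7, d=13 → on time
  J2: C=19, d=27 → on time
  J3: C=22, d=45 → on time
  J4: C=32, d=9 → TARDY
  J5: C=40, d=36 → TARDY
  J6: C=50, d=21 → TARDY
  J7: C=62, d=19 → TARDY
  J8: C=68, d=47 → TARDY
Tardy jobs: J4, J5, J6, J7, J8
Count = 5


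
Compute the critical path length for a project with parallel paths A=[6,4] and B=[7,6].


Path A: 6 + 4 = 10
Path B: 7 + 6 = 13
Critical path = longest = max(10, 13)
= 13 (Path B)


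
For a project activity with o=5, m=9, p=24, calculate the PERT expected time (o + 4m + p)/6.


te = (o + 4m + p) / 6
= (5 + 4×9 + 24) / 6
= (5 + 36 + 24) / 6
= 65 / 6
= 10.83


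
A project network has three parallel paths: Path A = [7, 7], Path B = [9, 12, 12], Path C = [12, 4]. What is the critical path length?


Path A: 7 + 7 = 14
Path B: 9 + 12 + 12 = 33
Path C: 12 + 4 = 16
Critical path = longest = max(14, 33, 16)
= 33 (Path B)


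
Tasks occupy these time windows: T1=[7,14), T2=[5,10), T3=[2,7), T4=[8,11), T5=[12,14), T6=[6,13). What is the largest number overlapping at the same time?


Check each time point for overlaps:
  t=8: 4 tasks active (T1, T2, T4, T6)
Max concurrent = 4


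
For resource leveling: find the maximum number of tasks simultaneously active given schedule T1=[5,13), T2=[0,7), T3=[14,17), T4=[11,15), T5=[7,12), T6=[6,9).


Check each time point for overlaps:
  t=6: 3 tasks active (T1, T2, T6)
Max concurrent = 3


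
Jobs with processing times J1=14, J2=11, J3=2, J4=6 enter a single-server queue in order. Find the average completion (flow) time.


Completion times:
  J1: completes at 14
  J2: completes at 25
  J3: completes at 27
  J4: completes at 33
Sum = 99
Average = 99/4
= 24.75


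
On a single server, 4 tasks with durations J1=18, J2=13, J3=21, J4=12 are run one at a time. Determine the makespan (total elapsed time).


Sequential makespan: sum all processing times
= 18 + 13 + 21 + 12
= 64 time units


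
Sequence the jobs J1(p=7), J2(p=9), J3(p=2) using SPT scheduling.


SPT: sort by shortest processing time
  J3: p=2
  J1: p=7
  J2: p=9
Order: J3 → J1 → J2


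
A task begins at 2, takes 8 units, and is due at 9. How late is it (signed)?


Completion = 2 + 8 = 10
Lateness = C - d = 10 - 9
= 1


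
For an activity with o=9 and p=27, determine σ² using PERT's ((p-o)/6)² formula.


σ² = ((p - o) / 6)² = (p - o)² / 36
= (27 - 9)² / 36
= 18² / 36
= 324 / 36
= 9.0000


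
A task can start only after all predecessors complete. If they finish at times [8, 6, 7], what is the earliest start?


ES = max of all predecessor completion times
Predecessors: [8, 6, 7]
ES = max(8, 6, 7)
= 8


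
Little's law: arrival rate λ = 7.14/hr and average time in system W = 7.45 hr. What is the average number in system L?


Little's law: L = λ × W
= 7.14 × 7.45
= 53.19


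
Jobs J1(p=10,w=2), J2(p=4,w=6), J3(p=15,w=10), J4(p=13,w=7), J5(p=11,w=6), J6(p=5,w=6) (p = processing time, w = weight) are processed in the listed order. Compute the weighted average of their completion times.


Completion times:
  J1: C=10, w×C=2×10=20
  J2: C=14, w×C=6×14=84
  J3: C=29, w×C=10×29=290
  J4: C=42, w×C=7×42=294
  J5: C=53, w×C=6×53=318
  J6: C=58, w×C=6×58=348
Sum w×C = 1354
Sum w = 37
Weighted avg = 1354/37
= 36.59


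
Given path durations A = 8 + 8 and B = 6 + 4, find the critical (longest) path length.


Path A: 8 + 8 = 16
Path B: 6 + 4 = 10
Critical path = longest = max(16, 10)
= 16 (Path A)


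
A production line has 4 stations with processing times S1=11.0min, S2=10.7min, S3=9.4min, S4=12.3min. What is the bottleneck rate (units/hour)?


Bottleneck = longest station time
Station times: [11.0, 10.7, 9.4, 12.3]
Max = 12.3 min
Rate = 60 / 12.3
= 4.88 units/hour (bottleneck: 12.3min)


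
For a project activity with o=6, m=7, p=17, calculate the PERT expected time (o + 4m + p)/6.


te = (o + 4m + p) / 6
= (6 + 4×7 + 17) / 6
= (6 + 28 + 17) / 6
= 51 / 6
= 8.50


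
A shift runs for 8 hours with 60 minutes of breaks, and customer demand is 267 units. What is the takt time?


Available = 8×60 - 60 = 420 min
Takt time = 420 / 267
= 1.57 min/unit


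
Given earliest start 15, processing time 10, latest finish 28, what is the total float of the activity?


EF = ES + duration = 15 + 10 = 25
LS = LF - duration = 28 - 10 = 18
Total Float = LF - EF = 28 - 25
(or LS - ES = 18 - 15)
= 3


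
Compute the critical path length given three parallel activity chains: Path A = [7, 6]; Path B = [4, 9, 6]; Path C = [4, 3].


Path A: 7 + 6 = 13
Path B: 4 + 9 + 6 = 19
Path C: 4 + 3 = 7
Critical path = longest = max(13, 19, 7)
= 19 (Path B)


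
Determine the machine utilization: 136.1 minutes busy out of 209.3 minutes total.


Utilization = busy / total × 100
= 136.1 / 209.3 × 100
= 65.0%


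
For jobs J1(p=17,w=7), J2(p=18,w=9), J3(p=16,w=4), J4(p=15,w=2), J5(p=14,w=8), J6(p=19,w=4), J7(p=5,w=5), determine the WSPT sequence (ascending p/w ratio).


WSPT (Smith's rule): sort by p/w ascending
  J7: p/w = 5/5 = 1.000
  J5: p/w = 14/8 = 1.750
  J2: p/w = 18/9 = 2.000
  J1: p/w = 17/7 = 2.429
  J3: p/w = 16/4 = 4.000
  J6: p/w = 19/4 = 4.750
  J4: p/w = 15/2 = 7.500
Order: J7 → J5 → J2 → J1 → J3 → J6 → J4


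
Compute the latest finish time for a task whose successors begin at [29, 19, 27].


LF = min of all successor start times
Successors start at: [29, 19, 27]
LF = min(29, 19, 27)
= 19


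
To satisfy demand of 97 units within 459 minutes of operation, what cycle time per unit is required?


Cycle time = available time / demand
= 459 / 97
= 4.73 min/unit


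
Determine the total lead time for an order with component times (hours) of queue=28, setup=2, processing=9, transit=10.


Lead time = queue + setup + processing + transit
= 28 + 2 + 9 + 10
= 49 hours


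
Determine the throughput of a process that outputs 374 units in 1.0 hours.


Throughput = units / time
= 374 / 1.0
= 374.0 units/hour


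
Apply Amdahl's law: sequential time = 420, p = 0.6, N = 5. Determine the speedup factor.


Amdahl's law: T_p = T × ((1-p) + p/N)
= 420 × ((1-0.6) + 0.6/5)
= 420 × (0.40 + 0.1200)
= 420 × 0.5200
= 218.40
Speedup = 420/218.40
= 1.92×


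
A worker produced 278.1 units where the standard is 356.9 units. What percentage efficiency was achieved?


Efficiency = (actual / standard) × 100
= (278.1 / 356.9) × 100
= 77.9%


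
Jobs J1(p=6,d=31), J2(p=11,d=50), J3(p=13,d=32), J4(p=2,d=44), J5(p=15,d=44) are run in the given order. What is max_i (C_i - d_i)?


Lateness per job (L = C - d):
  J1: C=6, d=31, L=-25
  J2: C=17, d=50, L=-33
  J3: C=30, d=32, L=-2
  J4: C=32, d=44, L=-12
  J5: C=47, d=44, L=3
Lmax = max(-25, -33, -2, -12, 3)
= 3


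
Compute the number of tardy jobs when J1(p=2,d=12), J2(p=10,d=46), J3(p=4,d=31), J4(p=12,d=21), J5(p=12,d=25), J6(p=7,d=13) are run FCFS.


Completion vs due date:
  J1: C=2, d=12 → on time
  J2: C=12, d=46 → on time
  J3: C=16, d=31 → on time
  J4: C=28, d=21 → TARDY
  J5: C=40, d=25 → TARDY
  J6: C=47, d=13 → TARDY
Tardy jobs: J4, J5, J6
Count = 3


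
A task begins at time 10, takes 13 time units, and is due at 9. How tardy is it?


Completion = start + processing = 10 + 13 = 23
Tardiness = max(0, C - d) = max(0, 23 - 9)
= max(0, 14)
= 14


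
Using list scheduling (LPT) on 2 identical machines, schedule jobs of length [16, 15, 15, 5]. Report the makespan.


Jobs (LPT sorted): [16, 15, 15, 5]
Machines: 2
  J=16 → Machine 1 (load: 0+16=16)
  J=15 → Machine 2 (load: 0+15=15)
  J=15 → Machine 2 (load: 15+15=30)
  J=5 → Machine 1 (load: 16+5=21)
Machine loads: [21, 30]
Makespan = max = 30 time units


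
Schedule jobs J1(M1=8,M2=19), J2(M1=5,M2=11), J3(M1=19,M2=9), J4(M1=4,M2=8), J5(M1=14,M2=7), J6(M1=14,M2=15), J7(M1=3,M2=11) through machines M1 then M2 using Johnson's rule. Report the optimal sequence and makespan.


Johnson's rule:
Group 1 (M1≤M2, sort by M1): ['J7', 'J4', 'J2', 'J1', 'J6']
Group 2 (M1>M2, sort desc M2): ['J3', 'J5']
Sequence: J7 → J4 → J2 → J1 → J6 → J3 → J5
Makespan calculation:
  J7: M1 done=3, M2 done=14
  J4: M1 done=7, M2 done=22
  J2: M1 done=12, M2 done=33
  J1: M1 done=20, M2 done=52
  J6: M1 done=34, M2 done=67
  J3: M1 done=53, M2 done=76
  J5: M1 done=67, M2 done=83
= Sequence: J7 → J4 → J2 → J1 → J6 → J3 → J5, Makespan: 83


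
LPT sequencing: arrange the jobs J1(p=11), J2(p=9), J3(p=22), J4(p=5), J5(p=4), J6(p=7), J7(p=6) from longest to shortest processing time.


LPT: sort by longest processing time first
  J3: p=22
  J1: p=11
  J2: p=9
  J6: p=7
  J7: p=6
  J4: p=5
  J5: p=4
Order: J3 → J1 → J2 → J6 → J7 → J4 → J5


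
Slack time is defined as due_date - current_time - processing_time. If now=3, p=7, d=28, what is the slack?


Slack = due - current_time - processing
= 28 - 3 - 7
= 18


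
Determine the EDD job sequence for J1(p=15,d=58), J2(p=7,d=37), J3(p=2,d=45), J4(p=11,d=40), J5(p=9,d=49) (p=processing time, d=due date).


EDD: sort by earliest due date
  J2: d=37, p=7
  J4: d=40, p=11
  J3: d=45, p=2
  J5: d=49, p=9
  J1: d=58, p=15
Order: J2 → J4 → J3 → J5 → J1


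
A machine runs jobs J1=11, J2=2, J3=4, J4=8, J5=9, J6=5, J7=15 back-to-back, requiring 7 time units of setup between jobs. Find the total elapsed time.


Makespan = Σ processing + (n-1) × setup
= (11 + 2 + 4 + 8 + 9 + 5 + 15) + (7-1)×7
= 54 + 42
= 96 time units


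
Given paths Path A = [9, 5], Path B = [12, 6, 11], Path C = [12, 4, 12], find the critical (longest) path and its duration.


Path A: 9 + 5 = 14
Path B: 12 + 6 + 11 = 29
Path C: 12 + 4 + 12 = 28
Critical path = longest = max(14, 29, 28)
= 29 (Path B)


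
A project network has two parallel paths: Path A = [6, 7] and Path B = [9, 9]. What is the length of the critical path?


Path A: 6 + 7 = 13
Path B: 9 + 9 = 18
Critical path = longest = max(13, 18)
= 18 (Path B)


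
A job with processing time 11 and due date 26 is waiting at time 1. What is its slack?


Slack = due - current_time - processing
= 26 - 1 - 11
= 14


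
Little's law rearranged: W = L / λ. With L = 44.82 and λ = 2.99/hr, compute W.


Little's law: L = λW → W = L / λ
= 44.82 / 2.99
= 14.99 hours


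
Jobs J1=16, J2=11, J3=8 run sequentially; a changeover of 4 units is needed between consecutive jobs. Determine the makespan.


Makespan = Σ processing + (n-1) × setup
= (16 + 11 + 8) + (3-1)×4
= 35 + 8
= 43 time units


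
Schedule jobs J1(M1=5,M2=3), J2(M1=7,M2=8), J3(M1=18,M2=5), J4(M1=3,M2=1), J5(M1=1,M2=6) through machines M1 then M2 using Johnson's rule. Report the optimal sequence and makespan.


Johnson's rule:
Group 1 (M1≤M2, sort by M1): ['J5', 'J2']
Group 2 (M1>M2, sort desc M2): ['J3', 'J1', 'J4']
Sequence: J5 → J2 → J3 → J1 → J4
Makespan calculation:
  J5: M1 done=1, M2 done=7
  J2: M1 done=8, M2 done=16
  J3: M1 done=26, M2 done=31
  J1: M1 done=31, M2 done=34
  J4: M1 done=34, M2 done=35
= Sequence: J5 → J2 → J3 → J1 → J4, Makespan: 35


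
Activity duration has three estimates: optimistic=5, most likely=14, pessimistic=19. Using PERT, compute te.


te = (o + 4m + p) / 6
= (5 + 4×14 + 19) / 6
= (5 + 56 + 19) / 6
= 80 / 6
= 13.33


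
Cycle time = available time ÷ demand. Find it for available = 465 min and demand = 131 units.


Cycle time = available time / demand
= 465 / 131
= 3.55 min/unit


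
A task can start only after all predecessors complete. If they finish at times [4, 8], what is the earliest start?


ES = max of all predecessor completion times
Predecessors: [4, 8]
ES = max(4, 8)
= 8


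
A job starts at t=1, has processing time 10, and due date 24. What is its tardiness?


Completion = start + processing = 1 + 10 = 11
Tardiness = max(0, C - d) = max(0, 11 - 24)
= max(0, -13)
= 0


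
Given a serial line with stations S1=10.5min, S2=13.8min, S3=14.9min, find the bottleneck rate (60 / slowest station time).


Bottleneck = longest station time
Station times: [10.5, 13.8, 14.9]
Max = 14.9 min
Rate = 60 / 14.9
= 4.03 units/hour (bottleneck: 14.9min)


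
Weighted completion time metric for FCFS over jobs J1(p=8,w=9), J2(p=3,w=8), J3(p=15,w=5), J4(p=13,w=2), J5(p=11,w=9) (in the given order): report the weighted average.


Completion times:
  J1: C=8, w×C=9×8=72
  J2: C=11, w×C=8×11=88
  J3: C=26, w×C=5×26=130
  J4: C=39, w×C=2×39=78
  J5: C=50, w×C=9×50=450
Sum w×C = 818
Sum w = 33
Weighted avg = 818/33
= 24.79


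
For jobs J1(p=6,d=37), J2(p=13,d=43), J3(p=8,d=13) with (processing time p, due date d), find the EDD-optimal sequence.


EDD: sort by earliest due date
  J3: d=13, p=8
  J1: d=37, p=6
  J2: d=43, p=13
Order: J3 → J1 → J2


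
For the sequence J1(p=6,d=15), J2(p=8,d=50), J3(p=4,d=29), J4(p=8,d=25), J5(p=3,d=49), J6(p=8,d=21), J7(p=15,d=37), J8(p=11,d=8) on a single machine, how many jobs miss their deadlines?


Completion vs due date:
  J1: C=6, d=15 → on time
  J2: C=14, d=50 → on time
  J3: C=18, d=29 → on time
  J4: C=26, d=25 → TARDY
  J5: C=29, d=49 → on time
  J6: C=37, d=21 → TARDY
  J7: C=52, d=37 → TARDY
  J8: C=63, d=8 → TARDY
Tardy jobs: J4, J6, J7, J8
Count = 4


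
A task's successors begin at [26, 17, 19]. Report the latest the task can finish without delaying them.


LF = min of all successor start times
Successors start at: [26, 17, 19]
LF = min(26, 17, 19)
= 17


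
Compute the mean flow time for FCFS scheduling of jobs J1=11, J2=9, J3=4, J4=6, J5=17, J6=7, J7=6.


Completion times:
  J1: completes at 11
  J2: completes at 20
  J3: completes at 24
  J4: completes at 30
  J5: completes at 47
  J6: completes at 54
  J7: completes at 60
Sum = 246
Average = 246/7
= 35.14


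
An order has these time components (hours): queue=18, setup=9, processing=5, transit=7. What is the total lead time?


Lead time = queue + setup + processing + transit
= 18 + 9 + 5 + 7
= 39 hours


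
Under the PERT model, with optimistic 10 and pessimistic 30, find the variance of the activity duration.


σ² = ((p - o) / 6)² = (p - o)² / 36
= (30 - 10)² / 36
= 20² / 36
= 400 / 36
= 11.1111


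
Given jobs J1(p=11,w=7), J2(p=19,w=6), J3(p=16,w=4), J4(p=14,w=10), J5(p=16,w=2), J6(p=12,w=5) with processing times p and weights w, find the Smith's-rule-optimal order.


WSPT (Smith's rule): sort by p/w ascending
  J4: p/w = 14/10 = 1.400
  J1: p/w = 11/7 = 1.571
  J6: p/w = 12/5 = 2.400
  J2: p/w = 19/6 = 3.167
  J3: p/w = 16/4 = 4.000
  J5: p/w = 16/2 = 8.000
Order: J4 → J1 → J6 → J2 → J3 → J5


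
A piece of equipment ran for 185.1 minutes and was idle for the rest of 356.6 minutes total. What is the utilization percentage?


Utilization = busy / total × 100
= 185.1 / 356.6 × 100
= 51.9%


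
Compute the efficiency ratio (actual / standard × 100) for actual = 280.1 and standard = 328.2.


Efficiency = (actual / standard) × 100
= (280.1 / 328.2) × 100
= 85.3%


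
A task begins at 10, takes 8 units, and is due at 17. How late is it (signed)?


Completion = 10 + 8 = 18
Lateness = C - d = 18 - 17
= 1


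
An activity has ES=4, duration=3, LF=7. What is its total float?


EF = ES + duration = 4 + 3 = 7
LS = LF - duration = 7 - 3 = 4
Total Float = LF - EF = 7 - 7
(or LS - ES = 4 - 4)
= 0


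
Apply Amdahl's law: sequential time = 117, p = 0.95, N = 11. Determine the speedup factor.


Amdahl's law: T_p = T × ((1-p) + p/N)
= 117 × ((1-0.95) + 0.95/11)
= 117 × (0.05 + 0.0864)
= 117 × 0.1364
= 15.95
Speedup = 117/15.95
= 7.33×


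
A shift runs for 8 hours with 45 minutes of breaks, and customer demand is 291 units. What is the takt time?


Available = 8×60 - 45 = 435 min
Takt time = 435 / 291
= 1.49 min/unit


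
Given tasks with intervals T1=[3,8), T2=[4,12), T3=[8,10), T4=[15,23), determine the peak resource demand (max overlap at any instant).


Check each time point for overlaps:
  t=4: 2 tasks active (T1, T2)
Max concurrent = 2


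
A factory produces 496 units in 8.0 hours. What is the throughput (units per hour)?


Throughput = units / time
= 496 / 8.0
= 62.0 units/hour


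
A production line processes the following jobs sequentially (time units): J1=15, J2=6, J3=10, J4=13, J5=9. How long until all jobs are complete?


Sequential makespan: sum all processing times
= 15 + 6 + 10 + 13 + 9
= 53 time units
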